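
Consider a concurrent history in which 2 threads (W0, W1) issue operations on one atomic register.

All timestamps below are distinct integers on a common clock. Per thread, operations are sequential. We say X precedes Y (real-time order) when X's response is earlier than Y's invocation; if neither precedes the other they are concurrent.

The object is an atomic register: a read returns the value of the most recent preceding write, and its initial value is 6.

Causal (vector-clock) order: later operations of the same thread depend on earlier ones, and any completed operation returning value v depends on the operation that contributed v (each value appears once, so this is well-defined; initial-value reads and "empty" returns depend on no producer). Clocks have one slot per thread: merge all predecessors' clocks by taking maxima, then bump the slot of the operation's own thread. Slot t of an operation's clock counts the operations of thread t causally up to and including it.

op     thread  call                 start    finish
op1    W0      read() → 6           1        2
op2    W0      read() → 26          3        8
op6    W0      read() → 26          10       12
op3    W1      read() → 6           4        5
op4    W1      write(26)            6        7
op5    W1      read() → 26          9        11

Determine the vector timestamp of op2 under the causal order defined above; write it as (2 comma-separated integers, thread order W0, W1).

op3, invoked 4, has no incoming edges; only W1's bump applies → (0, 1)
op1, invoked 1, has no incoming edges; only W0's bump applies → (1, 0)
VC(op4, invoked at 6): max of VC(op3)=(0, 1), then +1 on thread W1 → (0, 2)
VC(op5, invoked at 9): max of VC(op4)=(0, 2), then +1 on thread W1 → (0, 3)
VC(op2, invoked at 3): max of VC(op1)=(1, 0), VC(op4)=(0, 2), then +1 on thread W0 → (2, 2)
VC(op6, invoked at 10): max of VC(op2)=(2, 2), VC(op4)=(0, 2), then +1 on thread W0 → (3, 2)
target: VC(op2) = (2, 2)

(2, 2)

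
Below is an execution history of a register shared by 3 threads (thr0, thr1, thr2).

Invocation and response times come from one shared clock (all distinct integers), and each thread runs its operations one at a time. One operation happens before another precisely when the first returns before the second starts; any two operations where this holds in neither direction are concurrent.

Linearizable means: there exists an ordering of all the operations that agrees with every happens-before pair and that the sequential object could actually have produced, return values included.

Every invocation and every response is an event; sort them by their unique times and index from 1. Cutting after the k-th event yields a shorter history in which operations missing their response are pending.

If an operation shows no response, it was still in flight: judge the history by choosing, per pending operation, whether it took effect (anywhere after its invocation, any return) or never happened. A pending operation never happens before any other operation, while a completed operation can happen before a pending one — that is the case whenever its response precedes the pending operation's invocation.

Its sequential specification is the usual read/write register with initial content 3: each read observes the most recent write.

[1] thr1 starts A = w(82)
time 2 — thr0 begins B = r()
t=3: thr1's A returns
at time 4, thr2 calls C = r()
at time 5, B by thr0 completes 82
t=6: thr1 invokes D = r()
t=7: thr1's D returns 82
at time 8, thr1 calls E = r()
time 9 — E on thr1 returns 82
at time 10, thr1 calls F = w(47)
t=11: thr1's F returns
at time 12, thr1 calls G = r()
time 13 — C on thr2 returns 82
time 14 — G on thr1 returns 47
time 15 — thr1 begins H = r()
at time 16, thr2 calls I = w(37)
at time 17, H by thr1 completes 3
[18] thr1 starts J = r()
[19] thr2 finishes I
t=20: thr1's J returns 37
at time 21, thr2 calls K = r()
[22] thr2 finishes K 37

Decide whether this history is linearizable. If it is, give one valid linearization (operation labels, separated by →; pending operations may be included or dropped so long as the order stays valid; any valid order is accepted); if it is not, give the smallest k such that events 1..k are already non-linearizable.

prefix check: 1..16 passes, 1..17 fails once H's time-17 response joins
all 11 real-time-respecting orders fail — 8 completed register operations, no legal replay
no escape via the 1 pending operation (I): every completion choice fails
one such order, A, B, C, D, E, F, G, H (pending dropped), breaks at step 8 where H r() → 3 is illegal
one such order, A, B, D, C, E, F, G, H (pending dropped), breaks at step 8 where H r() → 3 is illegal

not linearizable — minimal violating prefix: 17 events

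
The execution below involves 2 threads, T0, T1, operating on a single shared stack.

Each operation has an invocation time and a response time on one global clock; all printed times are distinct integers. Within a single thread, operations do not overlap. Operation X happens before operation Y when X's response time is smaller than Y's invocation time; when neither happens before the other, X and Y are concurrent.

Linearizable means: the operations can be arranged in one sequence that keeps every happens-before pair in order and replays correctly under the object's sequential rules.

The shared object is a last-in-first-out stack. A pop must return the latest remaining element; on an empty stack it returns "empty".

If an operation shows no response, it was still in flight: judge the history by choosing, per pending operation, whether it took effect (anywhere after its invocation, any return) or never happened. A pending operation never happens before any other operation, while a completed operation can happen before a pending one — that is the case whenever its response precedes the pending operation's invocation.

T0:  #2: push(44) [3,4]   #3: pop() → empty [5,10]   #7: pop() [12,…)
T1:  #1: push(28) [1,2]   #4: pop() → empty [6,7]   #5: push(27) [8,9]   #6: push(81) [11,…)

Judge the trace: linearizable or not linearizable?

the violation lands at event 7, #4's response at time 7: events 1..6 linearize, events 1..7 do not
exactly one order of the 3 completed ops respects real time; the stack replay fails
including or dropping the 1 pending operation (#3) in any combination fails
e.g. #1, #2, #4 (pending dropped): illegal at step 3, since #4 pop() → empty cannot apply there

not linearizable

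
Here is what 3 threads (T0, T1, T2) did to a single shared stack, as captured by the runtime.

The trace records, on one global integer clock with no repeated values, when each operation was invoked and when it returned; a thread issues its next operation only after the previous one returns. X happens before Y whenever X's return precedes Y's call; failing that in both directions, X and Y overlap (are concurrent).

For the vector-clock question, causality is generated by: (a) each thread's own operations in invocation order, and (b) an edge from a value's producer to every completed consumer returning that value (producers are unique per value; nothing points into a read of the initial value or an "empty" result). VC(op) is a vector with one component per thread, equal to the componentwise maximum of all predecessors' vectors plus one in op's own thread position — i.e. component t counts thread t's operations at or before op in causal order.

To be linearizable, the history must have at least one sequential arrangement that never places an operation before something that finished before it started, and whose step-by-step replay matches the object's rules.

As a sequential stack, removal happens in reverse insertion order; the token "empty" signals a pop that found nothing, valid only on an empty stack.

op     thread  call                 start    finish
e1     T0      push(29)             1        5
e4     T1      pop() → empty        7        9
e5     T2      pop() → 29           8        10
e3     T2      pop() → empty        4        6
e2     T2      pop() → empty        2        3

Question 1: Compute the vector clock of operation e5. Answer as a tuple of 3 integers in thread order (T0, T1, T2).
VC(e2, invoked at 2): no causal predecessors; +1 on T2 → (0, 0, 1)
VC(e4, invoked at 7): no causal predecessors; +1 on T1 → (0, 1, 0)
VC(e1, invoked at 1): no causal predecessors; +1 on T0 → (1, 0, 0)
VC(e3, invoked at 4): max of VC(e2)=(0, 0, 1), then +1 on thread T2 → (0, 0, 2)
VC(e5, invoked at 8): max of VC(e1)=(1, 0, 0), VC(e3)=(0, 0, 2), then +1 on thread T2 → (1, 0, 3)
target: VC(e5) = (1, 0, 3)

(1, 0, 3)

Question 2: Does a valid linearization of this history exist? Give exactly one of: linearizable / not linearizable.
witness order: e2, e3, e1, e5, e4
1. e2 pop() → empty, leaving stack <>
2. e3 pop() → empty, leaving stack <>
3. e1 push(29), leaving stack <29>
4. e5 pop() → 29, leaving stack <>
5. e4 pop() → empty, leaving stack <>

linearizable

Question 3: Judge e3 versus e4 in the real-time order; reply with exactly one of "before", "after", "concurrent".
e3 spans [4,6], e4 spans [7,9]
resp(e3)=6 < inv(e4)=7

before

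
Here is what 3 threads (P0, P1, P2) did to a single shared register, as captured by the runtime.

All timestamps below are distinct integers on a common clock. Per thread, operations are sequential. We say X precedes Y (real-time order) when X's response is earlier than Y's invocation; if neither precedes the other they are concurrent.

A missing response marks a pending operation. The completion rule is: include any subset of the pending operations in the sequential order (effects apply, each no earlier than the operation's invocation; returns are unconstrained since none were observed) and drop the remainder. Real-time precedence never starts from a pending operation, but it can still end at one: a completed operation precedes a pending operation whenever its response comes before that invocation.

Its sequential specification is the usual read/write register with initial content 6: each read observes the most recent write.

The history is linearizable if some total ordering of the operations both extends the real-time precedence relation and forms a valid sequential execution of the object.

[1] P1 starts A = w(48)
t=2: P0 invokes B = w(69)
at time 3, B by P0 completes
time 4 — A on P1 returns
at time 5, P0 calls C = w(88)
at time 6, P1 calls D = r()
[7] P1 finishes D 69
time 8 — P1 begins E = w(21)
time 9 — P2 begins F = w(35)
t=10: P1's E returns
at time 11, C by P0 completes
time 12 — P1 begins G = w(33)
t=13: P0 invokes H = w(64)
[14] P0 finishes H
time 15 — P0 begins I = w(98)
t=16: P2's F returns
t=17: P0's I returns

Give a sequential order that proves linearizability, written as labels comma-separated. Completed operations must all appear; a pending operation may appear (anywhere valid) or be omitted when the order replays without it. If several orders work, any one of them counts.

A, B, D, C, E, F, G, H, I

step 1: A w(48) — value 48
step 2: B w(69) — value 69
step 3: D r() → 69 — value 69
step 4: C w(88) — value 88
step 5: E w(21) — value 21
step 6: F w(35) — value 35
step 7: G w(33) (pending, included) — value 33
step 8: H w(64) — value 64
step 9: I w(98) — value 98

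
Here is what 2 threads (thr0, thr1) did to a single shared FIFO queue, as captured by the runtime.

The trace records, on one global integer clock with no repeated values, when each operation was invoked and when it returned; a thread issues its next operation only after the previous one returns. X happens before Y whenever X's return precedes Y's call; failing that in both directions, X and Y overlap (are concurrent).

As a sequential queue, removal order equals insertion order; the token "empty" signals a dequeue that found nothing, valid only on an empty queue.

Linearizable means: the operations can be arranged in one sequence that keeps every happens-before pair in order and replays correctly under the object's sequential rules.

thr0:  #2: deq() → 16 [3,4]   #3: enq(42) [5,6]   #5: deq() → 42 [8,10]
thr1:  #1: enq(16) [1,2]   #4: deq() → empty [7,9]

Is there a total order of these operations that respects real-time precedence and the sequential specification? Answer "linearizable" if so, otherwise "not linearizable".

linearizable

a witness: #1, #2, #3, #5, #4
after step 1 (#1 enq(16)): queue <16>
after step 2 (#2 deq() → 16): queue <>
after step 3 (#3 enq(42)): queue <42>
after step 4 (#5 deq() → 42): queue <>
after step 5 (#4 deq() → empty): queue <>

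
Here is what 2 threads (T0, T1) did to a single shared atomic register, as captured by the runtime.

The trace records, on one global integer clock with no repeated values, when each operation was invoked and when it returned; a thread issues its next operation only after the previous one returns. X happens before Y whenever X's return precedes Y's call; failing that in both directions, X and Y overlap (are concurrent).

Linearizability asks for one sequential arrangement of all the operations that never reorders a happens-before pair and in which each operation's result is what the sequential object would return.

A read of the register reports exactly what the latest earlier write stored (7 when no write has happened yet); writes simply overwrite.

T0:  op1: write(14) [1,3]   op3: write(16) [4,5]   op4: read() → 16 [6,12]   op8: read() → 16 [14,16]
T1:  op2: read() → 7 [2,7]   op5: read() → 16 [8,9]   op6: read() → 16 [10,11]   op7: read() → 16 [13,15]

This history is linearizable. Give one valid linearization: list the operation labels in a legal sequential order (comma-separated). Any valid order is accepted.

op2, op1, op3, op4, op5, op6, op7, op8

after step 1 (op2 read() → 7): value 7
after step 2 (op1 write(14)): value 14
after step 3 (op3 write(16)): value 16
after step 4 (op4 read() → 16): value 16
after step 5 (op5 read() → 16): value 16
after step 6 (op6 read() → 16): value 16
after step 7 (op7 read() → 16): value 16
after step 8 (op8 read() → 16): value 16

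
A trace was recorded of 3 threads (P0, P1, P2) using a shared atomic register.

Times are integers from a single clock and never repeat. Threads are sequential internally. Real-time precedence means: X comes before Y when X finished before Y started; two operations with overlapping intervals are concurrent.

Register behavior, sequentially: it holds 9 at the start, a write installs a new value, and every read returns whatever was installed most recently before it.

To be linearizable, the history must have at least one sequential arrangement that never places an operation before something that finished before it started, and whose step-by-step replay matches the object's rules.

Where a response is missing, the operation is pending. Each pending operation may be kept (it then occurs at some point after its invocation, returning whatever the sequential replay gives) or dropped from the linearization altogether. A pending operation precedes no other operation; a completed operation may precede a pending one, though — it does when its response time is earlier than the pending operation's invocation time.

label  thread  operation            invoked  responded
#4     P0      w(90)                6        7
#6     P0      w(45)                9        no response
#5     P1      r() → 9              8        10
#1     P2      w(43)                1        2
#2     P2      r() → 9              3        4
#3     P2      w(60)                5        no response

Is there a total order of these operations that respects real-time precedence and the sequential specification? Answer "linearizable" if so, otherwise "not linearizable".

not linearizable

already the first 4 events (up to #2's response at time 4) admit no linearization; the first 3 still do
the completed operations (2 total) allow one real-time order; the atomic register replay rejects it
e.g. #1, #2: illegal at step 2, since #2 r() → 9 cannot apply there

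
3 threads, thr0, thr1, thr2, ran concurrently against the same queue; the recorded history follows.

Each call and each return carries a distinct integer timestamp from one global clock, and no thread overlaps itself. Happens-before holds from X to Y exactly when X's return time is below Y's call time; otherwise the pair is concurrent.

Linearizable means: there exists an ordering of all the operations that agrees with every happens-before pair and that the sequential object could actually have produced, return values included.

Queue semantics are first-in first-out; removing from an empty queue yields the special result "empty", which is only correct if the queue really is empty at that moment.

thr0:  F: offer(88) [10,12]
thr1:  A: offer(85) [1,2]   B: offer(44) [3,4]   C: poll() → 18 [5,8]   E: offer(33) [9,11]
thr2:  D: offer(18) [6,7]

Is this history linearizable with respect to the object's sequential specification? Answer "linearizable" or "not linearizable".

not linearizable

already the first 8 events (up to C's response at time 8) admit no linearization; the first 7 still do
no legal order exists: 2 real-time-consistent candidates over 4 completed queue operations, all rejected
e.g. A, B, C, D: illegal at step 3, since C poll() → 18 cannot apply there
e.g. A, B, D, C: illegal at step 4, since C poll() → 18 cannot apply there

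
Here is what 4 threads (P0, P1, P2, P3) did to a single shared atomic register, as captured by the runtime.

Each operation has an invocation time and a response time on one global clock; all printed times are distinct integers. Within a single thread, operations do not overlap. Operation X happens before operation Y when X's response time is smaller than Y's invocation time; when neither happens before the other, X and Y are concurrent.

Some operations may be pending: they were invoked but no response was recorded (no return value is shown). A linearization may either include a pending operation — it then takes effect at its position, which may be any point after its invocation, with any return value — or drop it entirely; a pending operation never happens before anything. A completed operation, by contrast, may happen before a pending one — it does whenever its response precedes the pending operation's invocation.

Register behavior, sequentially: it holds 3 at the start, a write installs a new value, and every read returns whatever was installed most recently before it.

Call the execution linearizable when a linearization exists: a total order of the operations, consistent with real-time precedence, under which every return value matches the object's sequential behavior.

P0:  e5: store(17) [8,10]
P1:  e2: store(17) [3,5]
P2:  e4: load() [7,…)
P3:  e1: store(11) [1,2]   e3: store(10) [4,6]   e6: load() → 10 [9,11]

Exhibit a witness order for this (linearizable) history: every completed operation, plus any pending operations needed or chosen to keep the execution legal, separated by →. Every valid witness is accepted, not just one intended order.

e1 → e2 → e3 → e4 → e6 → e5

step 1: e1 store(11) — value 11
step 2: e2 store(17) — value 17
step 3: e3 store(10) — value 10
step 4: e4 load() (pending, included) — value 10
step 5: e6 load() → 10 — value 10
step 6: e5 store(17) — value 17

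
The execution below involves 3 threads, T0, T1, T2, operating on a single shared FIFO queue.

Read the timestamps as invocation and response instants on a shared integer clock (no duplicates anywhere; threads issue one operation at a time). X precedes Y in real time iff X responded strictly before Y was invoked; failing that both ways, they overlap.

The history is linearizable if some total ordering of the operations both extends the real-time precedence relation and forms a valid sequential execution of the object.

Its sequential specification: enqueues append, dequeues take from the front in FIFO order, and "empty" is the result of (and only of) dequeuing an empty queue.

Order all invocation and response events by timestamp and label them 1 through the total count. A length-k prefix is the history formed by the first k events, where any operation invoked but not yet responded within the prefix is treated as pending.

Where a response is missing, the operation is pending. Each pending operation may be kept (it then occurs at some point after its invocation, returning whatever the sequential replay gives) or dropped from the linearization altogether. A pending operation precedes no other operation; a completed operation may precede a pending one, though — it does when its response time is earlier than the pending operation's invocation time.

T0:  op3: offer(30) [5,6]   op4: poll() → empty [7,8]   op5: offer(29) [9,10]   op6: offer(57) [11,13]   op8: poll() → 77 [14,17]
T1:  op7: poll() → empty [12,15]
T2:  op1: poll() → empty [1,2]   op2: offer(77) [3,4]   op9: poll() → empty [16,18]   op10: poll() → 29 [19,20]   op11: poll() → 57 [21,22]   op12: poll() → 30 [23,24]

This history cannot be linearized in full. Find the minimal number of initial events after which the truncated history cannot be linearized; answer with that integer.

a valid linearization of events 1..7 exists, for instance op1, op2, op3:
after step 1 (op1 poll() → empty): queue <>
after step 2 (op2 offer(77)): queue <77>
after step 3 (op3 offer(30)): queue <77,30>
event 8 — op4's response, time 8 — after it, nothing linearizes
one such order, op1, op2, op3, op4, breaks at step 4 where op4 poll() → empty is illegal

8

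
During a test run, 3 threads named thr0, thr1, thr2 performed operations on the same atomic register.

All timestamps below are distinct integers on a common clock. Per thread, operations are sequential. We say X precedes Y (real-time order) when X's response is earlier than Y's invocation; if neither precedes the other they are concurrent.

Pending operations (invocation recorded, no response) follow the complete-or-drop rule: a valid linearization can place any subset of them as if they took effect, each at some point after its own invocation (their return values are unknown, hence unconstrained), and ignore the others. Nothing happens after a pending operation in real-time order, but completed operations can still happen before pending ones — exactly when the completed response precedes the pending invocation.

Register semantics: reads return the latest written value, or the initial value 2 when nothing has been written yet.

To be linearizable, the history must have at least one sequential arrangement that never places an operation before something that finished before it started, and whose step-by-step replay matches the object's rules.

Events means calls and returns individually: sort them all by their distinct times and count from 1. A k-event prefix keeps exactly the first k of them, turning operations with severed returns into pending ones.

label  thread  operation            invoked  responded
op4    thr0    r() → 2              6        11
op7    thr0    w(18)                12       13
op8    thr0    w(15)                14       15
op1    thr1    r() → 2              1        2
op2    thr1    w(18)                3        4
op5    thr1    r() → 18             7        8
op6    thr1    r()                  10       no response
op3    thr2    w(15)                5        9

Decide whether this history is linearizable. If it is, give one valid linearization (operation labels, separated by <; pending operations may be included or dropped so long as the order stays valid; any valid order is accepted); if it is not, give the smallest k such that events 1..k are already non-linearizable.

not linearizable — minimal violating prefix: 11 events

events 1..10 are fine; event 11 — the response of op4 at time 11 — makes the prefix non-linearizable
6 orders of the 5 completed atomic register ops respect real time; none is legal
no completion choice of the 1 pending operation (op6) rescues it — every subset was tried
take op1, op2, op3, op4, op5 (pending dropped): step 4 already fails, because op4 r() → 2 cannot occur there
take op1, op2, op3, op5, op4 (pending dropped): step 4 already fails, because op5 r() → 18 cannot occur there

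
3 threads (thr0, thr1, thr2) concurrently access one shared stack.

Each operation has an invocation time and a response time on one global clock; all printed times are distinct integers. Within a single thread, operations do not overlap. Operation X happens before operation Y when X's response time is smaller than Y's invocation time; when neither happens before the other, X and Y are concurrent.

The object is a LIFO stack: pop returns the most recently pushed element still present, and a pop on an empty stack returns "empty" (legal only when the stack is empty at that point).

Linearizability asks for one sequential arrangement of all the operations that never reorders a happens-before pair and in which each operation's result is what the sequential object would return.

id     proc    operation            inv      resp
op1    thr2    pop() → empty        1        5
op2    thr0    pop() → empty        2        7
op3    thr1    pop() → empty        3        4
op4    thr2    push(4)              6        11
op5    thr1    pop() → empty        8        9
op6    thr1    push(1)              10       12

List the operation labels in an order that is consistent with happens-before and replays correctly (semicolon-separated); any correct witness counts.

1. op1 pop() → empty, leaving stack <>
2. op2 pop() → empty, leaving stack <>
3. op3 pop() → empty, leaving stack <>
4. op5 pop() → empty, leaving stack <>
5. op4 push(4), leaving stack <4>
6. op6 push(1), leaving stack <4,1>

op1; op2; op3; op5; op4; op6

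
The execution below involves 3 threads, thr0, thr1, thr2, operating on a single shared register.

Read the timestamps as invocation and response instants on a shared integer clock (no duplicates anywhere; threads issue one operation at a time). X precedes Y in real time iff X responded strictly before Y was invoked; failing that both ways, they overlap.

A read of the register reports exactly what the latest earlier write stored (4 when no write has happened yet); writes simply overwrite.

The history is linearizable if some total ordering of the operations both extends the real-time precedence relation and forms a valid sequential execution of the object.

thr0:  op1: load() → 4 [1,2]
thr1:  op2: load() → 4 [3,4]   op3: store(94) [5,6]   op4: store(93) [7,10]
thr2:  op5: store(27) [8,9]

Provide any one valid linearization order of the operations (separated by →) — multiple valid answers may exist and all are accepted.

op1 → op2 → op3 → op4 → op5

step 1: op1 load() → 4 — value 4
step 2: op2 load() → 4 — value 4
step 3: op3 store(94) — value 94
step 4: op4 store(93) — value 93
step 5: op5 store(27) — value 27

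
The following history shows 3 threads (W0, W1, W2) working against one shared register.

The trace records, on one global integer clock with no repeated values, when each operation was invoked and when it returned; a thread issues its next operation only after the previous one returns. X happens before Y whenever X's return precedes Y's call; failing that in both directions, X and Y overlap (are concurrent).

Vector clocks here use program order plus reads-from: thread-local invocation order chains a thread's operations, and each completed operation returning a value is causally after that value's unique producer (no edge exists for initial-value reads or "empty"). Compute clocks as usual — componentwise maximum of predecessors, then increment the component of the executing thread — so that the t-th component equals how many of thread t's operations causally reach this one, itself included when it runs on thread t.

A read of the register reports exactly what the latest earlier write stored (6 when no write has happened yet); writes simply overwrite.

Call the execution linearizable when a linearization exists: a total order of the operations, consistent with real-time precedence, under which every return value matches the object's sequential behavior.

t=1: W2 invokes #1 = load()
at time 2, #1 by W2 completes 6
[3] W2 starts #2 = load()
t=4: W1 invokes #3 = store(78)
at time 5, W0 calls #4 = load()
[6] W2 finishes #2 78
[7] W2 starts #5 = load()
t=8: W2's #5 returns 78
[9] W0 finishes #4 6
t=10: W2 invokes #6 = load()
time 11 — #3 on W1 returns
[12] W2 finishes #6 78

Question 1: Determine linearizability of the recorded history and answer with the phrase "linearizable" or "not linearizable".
linearizable

a witness: #1, #4, #3, #2, #5, #6
1. #1 load() → 6, leaving value 6
2. #4 load() → 6, leaving value 6
3. #3 store(78), leaving value 78
4. #2 load() → 78, leaving value 78
5. #5 load() → 78, leaving value 78
6. #6 load() → 78, leaving value 78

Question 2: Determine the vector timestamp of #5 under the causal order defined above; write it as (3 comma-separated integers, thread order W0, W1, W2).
Answer: (0, 1, 3)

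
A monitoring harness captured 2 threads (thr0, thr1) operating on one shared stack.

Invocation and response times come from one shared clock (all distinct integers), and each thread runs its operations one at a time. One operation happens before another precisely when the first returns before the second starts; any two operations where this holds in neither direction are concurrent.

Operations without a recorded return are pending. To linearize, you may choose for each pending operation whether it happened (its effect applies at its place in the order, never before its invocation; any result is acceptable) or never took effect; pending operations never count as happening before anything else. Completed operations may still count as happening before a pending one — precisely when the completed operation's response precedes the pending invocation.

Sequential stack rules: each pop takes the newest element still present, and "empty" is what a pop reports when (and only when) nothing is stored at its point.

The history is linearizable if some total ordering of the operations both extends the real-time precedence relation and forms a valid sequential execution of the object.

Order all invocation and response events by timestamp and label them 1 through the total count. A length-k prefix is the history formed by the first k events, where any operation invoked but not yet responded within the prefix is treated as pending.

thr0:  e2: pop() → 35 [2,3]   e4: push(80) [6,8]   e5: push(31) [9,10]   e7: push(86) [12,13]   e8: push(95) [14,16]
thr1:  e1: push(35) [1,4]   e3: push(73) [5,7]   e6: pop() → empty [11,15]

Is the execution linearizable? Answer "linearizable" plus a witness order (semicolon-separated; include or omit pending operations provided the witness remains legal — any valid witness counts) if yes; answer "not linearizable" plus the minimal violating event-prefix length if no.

events 1..14 are fine; event 15 — the response of e6 at time 15 — makes the prefix non-linearizable
real-time-consistent orders of the 7 completed operations: 8 — all fail the stack replay
completion choices over the 1 pending operation (e8) were checked; none helps
one such order, e1, e2, e3, e4, e5, e6, e7 (pending dropped), breaks at step 6 where e6 pop() → empty is illegal
one such order, e1, e2, e3, e4, e5, e7, e6 (pending dropped), breaks at step 7 where e6 pop() → empty is illegal

not linearizable — minimal violating prefix: 15 events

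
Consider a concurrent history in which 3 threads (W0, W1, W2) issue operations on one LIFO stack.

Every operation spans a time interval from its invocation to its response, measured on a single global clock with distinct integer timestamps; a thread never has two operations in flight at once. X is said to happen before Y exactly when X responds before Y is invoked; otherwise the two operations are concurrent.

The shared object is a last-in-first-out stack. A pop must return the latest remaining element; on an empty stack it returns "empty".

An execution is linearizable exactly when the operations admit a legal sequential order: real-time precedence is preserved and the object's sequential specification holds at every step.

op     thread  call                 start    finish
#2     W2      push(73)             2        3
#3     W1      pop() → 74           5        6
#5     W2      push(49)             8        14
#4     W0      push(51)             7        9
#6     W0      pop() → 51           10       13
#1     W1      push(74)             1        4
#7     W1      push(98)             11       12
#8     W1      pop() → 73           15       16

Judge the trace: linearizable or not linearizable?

not linearizable

events 1..15 are fine; event 16 — the response of #8 at time 16 — makes the prefix non-linearizable
every one of the 16 real-time-consistent orders over 8 completed LIFO stack ops fails the sequential spec
one such order, #1, #2, #3, #4, #5, #6, #7, #8, breaks at step 3 where #3 pop() → 74 is illegal
one such order, #1, #2, #3, #4, #5, #7, #6, #8, breaks at step 3 where #3 pop() → 74 is illegal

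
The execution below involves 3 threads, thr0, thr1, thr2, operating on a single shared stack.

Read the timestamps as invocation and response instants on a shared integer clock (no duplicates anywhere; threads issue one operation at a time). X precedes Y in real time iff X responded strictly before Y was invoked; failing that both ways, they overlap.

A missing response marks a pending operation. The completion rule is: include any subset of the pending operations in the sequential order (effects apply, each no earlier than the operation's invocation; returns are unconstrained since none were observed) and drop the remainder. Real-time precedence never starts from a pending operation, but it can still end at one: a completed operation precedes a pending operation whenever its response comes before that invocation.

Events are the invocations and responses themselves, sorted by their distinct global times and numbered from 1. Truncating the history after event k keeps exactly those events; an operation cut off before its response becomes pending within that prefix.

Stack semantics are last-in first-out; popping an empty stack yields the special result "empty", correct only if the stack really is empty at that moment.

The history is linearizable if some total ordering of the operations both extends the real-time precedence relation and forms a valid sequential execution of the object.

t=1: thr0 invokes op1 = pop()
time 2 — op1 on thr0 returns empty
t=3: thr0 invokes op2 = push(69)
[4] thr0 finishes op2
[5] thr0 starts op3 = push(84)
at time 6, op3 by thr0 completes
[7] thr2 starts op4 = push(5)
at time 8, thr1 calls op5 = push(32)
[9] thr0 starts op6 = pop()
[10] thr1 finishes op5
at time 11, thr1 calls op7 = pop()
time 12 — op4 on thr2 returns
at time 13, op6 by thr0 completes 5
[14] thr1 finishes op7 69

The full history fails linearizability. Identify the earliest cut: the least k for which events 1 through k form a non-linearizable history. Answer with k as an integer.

14

events 1..13 are still linearizable — one witness is op1, op2, op3, op4, op5, op7, op6:
step 1: op1 pop() → empty — stack <>
step 2: op2 push(69) — stack <69>
step 3: op3 push(84) — stack <69,84>
step 4: op4 push(5) — stack <69,84,5>
step 5: op5 push(32) — stack <69,84,5,32>
step 6: op7 pop() (pending, included) — stack <69,84,5>
step 7: op6 pop() → 5 — stack <69,84>
adding event 14 (op7 responds at 14) leaves no legal real-time order
e.g. op1, op2, op3, op4, op5, op6, op7: illegal at step 6, since op6 pop() → 5 cannot apply there
e.g. op1, op2, op3, op4, op5, op7, op6: illegal at step 6, since op7 pop() → 69 cannot apply there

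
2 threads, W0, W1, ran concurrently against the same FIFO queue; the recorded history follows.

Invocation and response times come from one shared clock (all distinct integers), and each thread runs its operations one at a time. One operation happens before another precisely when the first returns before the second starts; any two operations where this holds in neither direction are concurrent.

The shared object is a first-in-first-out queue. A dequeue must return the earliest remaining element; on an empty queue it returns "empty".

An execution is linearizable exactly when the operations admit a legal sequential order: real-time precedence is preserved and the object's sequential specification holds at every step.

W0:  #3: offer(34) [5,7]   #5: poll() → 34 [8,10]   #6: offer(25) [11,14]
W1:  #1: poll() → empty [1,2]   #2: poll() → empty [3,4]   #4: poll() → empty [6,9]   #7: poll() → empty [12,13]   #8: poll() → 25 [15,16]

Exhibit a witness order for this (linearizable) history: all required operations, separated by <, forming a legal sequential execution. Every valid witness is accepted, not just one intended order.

1. #1 poll() → empty, leaving queue <>
2. #2 poll() → empty, leaving queue <>
3. #3 offer(34), leaving queue <34>
4. #5 poll() → 34, leaving queue <>
5. #4 poll() → empty, leaving queue <>
6. #7 poll() → empty, leaving queue <>
7. #6 offer(25), leaving queue <25>
8. #8 poll() → 25, leaving queue <>

#1 < #2 < #3 < #5 < #4 < #7 < #6 < #8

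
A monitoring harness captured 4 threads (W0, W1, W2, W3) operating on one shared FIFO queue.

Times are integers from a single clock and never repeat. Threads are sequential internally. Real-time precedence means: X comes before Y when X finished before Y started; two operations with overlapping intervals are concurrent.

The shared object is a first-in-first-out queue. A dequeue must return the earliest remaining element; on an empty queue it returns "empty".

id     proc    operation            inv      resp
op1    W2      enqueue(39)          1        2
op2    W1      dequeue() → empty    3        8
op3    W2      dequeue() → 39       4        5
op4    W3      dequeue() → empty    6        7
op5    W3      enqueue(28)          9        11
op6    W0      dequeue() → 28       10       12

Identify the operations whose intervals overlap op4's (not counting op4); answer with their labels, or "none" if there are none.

overlap test against op4 [6,7]: concurrent iff the interval meets 6..7
op1 [1,2]: before
op2 [3,8]: concurrent
op3 [4,5]: before
op5 [9,11]: after
op6 [10,12]: after

op2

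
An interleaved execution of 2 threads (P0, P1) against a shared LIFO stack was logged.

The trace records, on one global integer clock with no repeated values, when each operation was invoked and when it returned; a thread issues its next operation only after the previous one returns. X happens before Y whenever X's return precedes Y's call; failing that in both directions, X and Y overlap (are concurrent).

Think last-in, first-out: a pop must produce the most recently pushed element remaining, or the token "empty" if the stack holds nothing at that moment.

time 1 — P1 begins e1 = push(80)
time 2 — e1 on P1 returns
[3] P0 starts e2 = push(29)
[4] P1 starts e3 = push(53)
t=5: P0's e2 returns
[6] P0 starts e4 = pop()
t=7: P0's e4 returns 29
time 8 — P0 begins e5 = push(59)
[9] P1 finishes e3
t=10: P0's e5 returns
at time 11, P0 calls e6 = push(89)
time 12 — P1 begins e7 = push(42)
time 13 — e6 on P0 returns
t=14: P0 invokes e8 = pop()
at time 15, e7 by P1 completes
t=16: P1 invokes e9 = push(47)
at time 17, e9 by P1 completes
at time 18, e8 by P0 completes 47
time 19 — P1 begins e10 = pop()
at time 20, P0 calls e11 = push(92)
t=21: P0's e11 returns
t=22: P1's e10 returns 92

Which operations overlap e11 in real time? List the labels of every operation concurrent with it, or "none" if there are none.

e10

e11 spans [20,21]: anything still running between times 20 and 21 counts as concurrent
e1 [1,2]: before
e2 [3,5]: before
e3 [4,9]: before
e4 [6,7]: before
e5 [8,10]: before
e6 [11,13]: before
e7 [12,15]: before
e8 [14,18]: before
e9 [16,17]: before
e10 [19,22]: concurrent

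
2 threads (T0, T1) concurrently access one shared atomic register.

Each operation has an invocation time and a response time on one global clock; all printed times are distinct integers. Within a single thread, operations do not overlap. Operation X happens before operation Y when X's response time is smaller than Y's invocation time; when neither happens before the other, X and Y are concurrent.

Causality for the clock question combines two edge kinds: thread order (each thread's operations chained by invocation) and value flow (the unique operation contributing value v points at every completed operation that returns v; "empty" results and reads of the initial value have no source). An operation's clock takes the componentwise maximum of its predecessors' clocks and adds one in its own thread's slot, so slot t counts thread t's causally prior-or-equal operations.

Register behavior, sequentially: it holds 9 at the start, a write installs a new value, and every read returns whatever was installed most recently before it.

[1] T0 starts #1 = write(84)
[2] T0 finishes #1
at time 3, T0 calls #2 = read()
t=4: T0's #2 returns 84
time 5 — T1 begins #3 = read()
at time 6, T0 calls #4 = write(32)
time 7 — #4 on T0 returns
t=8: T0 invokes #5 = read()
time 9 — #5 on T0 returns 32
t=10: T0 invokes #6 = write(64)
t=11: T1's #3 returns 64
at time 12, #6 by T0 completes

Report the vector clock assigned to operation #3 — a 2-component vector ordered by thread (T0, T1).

VC(#1, invoked at 1): no causal predecessors; +1 on T0 → (1, 0)
#2 (invocation 3): componentwise max over VC(#1)=(1, 0), +1 at T0, giving (2, 0)
#4 (invocation 6): componentwise max over VC(#2)=(2, 0), +1 at T0, giving (3, 0)
#5 (invocation 8): componentwise max over VC(#4)=(3, 0), +1 at T0, giving (4, 0)
#6 (invocation 10): componentwise max over VC(#5)=(4, 0), +1 at T0, giving (5, 0)
#3 (invocation 5): componentwise max over VC(#6)=(5, 0), +1 at T1, giving (5, 1)
target: VC(#3) = (5, 1)

(5, 1)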